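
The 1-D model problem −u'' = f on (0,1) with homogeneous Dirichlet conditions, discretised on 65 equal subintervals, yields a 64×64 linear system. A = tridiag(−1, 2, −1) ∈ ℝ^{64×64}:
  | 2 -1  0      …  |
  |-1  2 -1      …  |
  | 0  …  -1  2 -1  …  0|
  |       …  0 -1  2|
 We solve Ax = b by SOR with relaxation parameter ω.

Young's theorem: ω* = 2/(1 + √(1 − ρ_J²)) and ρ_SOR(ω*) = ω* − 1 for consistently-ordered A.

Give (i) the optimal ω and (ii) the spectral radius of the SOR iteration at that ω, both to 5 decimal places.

n=64: λ(B_J) = 1 − λ(A)/2 = cos(kπ/65); k=1 gives ρ_J = 0.99883.
√(1−ρ_J²) simplifies to sin(π/65) = 0.048313.
[ω*] 2 ÷ (1 + 0.048313) = 2 ÷ 1.048313 = 1.90783.
At ω = 1.90783 every |λ(B_ω)| = ω−1, so ρ_SOR = 0.90783.

ω* = 1.90783, ρ_SOR = 0.90783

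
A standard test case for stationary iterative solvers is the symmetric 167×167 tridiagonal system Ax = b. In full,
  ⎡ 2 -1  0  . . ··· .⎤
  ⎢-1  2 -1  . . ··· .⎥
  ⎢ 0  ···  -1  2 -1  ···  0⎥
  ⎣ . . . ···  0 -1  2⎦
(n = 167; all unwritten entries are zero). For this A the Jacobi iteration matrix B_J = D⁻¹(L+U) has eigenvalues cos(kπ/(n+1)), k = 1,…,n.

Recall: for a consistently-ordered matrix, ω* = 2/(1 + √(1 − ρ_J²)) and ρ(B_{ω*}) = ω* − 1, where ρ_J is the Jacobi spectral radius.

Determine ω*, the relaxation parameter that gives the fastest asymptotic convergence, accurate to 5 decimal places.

ρ_J = max_k |cos(kπ/168)| = cos(π/168) = 0.99983
1 − cos²(π/168) = sin²(π/168) ⇒ √(1−ρ_J²) = sin(π/168) = 0.018699.
ω* = 2/(1 + 0.018699) = 2/1.018699 = 1.96329.
ρ_SOR = ω* − 1 = 1.96329 − 1 = 0.96329.

ω* = 1.96329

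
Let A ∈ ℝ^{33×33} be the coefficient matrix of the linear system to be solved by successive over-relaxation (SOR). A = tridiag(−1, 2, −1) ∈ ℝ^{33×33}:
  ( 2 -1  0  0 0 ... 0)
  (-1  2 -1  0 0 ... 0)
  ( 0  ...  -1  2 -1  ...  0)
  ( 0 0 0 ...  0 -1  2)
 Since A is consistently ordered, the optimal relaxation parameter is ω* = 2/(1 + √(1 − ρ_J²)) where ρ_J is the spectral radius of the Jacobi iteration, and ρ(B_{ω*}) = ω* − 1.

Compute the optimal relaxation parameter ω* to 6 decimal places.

ω* = 1.831052

n=33: λ(B_J) = 1 − λ(A)/2 = cos(kπ/34); k=1 gives ρ_J = 0.995734.
root = sin(π/34) = 0.0922684  (since 1−cos² = sin²).
So ω* = 2/1.0922684 = 1.831052 (Young).
At ω = 1.831052 every |λ(B_ω)| = ω−1, so ρ_SOR = 0.831052.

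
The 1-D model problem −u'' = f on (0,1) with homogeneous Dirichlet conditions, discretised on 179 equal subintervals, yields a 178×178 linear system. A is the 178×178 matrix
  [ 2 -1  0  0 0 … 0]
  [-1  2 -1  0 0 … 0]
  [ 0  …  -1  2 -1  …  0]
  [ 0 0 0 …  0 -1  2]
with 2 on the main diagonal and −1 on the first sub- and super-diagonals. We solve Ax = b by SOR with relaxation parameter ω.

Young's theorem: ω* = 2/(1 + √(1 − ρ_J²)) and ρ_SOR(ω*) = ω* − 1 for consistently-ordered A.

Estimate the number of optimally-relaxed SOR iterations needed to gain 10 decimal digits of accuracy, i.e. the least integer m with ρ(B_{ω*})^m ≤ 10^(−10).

m = 656

B_J for the 178×178 system has eigenvalues cos(kπ/179); ρ_J = cos(π/179) = 0.9998460.
√(1 − cos²(π/179)) = sin(π/179) ≈ 0.0175499.
Young: ω* = 2/(1+√(1−ρ_J²)) = 2/(1+0.0175499) = 2/1.0175499 = 1.9655056.
and ρ(B_{ω*}) = 1.9655056 − 1 = 0.9655056.
For 10 digits: m = 10·ln10 / (−ln 0.9655056) = 23.0259/0.0351034 = 655.945; round up → m = 656.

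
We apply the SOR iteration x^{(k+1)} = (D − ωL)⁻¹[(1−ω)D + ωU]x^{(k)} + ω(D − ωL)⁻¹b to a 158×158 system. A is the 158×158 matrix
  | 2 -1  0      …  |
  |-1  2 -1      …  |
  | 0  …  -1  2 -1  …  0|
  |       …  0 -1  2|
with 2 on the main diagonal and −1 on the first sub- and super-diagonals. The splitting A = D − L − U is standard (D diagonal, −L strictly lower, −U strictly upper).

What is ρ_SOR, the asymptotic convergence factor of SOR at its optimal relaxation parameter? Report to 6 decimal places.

With n=158, ρ(Jacobi) = cos(π/159) = 0.999805.
1 − cos²(π/159) = sin²(π/159) ⇒ √(1−ρ_J²) = sin(π/159) = 0.0197572.
[ω*] 2 ÷ (1 + 0.0197572) = 2 ÷ 1.0197572 = 1.961251.
and ρ(B_{ω*}) = 1.961251 − 1 = 0.961251.

ρ_SOR = 0.961251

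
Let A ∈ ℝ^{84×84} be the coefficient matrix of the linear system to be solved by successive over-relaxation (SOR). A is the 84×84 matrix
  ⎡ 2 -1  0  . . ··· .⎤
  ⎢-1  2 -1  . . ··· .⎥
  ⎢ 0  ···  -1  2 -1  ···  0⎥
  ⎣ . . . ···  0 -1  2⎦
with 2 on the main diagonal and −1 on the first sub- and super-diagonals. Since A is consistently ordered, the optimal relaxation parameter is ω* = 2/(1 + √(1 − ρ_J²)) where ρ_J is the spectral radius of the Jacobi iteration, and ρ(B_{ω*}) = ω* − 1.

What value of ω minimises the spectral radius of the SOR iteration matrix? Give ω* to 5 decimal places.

ω* = 1.92873

½·tridiag(1,0,1) at n=84: λ_k = cos(kπ/85); max |λ| at k=1 ⇒ ρ_J = cos(π/85) ≈ 0.99932.
√(1 − cos²(π/85)) = sin(π/85) ≈ 0.036951.
ω* = 2/(1 + 0.036951) = 2/1.036951 = 1.92873.
ρ(B_{ω*}) = ω*−1 = 0.92873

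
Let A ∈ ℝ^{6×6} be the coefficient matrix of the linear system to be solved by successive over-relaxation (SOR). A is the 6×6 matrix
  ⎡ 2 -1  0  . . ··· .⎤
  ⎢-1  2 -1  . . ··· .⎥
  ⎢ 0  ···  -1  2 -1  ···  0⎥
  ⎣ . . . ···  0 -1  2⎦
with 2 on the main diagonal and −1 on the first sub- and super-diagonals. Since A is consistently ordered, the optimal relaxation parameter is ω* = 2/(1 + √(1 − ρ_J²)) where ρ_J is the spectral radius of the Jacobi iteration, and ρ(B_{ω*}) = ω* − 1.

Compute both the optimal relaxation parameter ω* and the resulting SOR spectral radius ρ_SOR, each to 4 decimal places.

n=6: λ(B_J) = 1 − λ(A)/2 = cos(kπ/7); k=1 gives ρ_J = 0.9010.
1 − cos²(π/7) = sin²(π/7) ⇒ √(1−ρ_J²) = sin(π/7) = 0.43388.
Young: ω* = 2/(1+√(1−ρ_J²)) = 2/(1+0.43388) = 2/1.43388 = 1.3948.
ρ_SOR = ω* − 1 ≈ 0.3948.

ω* = 1.3948, ρ_SOR = 0.3948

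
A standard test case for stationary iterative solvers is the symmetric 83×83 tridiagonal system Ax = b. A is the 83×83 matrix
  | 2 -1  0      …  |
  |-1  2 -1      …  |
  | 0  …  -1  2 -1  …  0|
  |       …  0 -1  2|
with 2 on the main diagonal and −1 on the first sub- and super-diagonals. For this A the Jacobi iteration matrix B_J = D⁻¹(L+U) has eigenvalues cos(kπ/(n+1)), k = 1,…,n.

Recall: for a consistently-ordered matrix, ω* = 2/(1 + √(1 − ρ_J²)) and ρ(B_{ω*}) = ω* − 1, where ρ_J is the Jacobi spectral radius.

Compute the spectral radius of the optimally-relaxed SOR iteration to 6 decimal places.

ρ_SOR = 0.927913

B_J for the 83×83 system has eigenvalues cos(kπ/84); ρ_J = cos(π/84) = 0.999301.
√(1−ρ_J²) = |sin(π/84)| = 0.0373912
[ω*] 2 ÷ (1 + 0.0373912) = 2 ÷ 1.0373912 = 1.927913.
Hence ρ(B_{ω*}) = 1.927913 − 1 = 0.927913.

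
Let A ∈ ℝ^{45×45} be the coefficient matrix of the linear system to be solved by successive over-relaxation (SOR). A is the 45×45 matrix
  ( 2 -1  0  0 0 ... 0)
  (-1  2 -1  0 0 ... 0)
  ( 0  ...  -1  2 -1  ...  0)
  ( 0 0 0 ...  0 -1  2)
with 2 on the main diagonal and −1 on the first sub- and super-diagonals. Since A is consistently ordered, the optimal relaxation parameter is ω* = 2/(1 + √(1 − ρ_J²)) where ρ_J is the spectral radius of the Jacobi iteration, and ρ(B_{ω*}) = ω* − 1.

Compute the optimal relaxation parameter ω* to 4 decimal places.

ω* = 1.8722

With n=45, ρ(Jacobi) = cos(π/46) = 0.9977.
√(1 − cos²(π/46)) = sin(π/46) ≈ 0.06824.
ω* = 2/(1 + 0.06824) = 2/1.06824 = 1.8722.
Hence ρ(B_{ω*}) = 1.8722 − 1 = 0.8722.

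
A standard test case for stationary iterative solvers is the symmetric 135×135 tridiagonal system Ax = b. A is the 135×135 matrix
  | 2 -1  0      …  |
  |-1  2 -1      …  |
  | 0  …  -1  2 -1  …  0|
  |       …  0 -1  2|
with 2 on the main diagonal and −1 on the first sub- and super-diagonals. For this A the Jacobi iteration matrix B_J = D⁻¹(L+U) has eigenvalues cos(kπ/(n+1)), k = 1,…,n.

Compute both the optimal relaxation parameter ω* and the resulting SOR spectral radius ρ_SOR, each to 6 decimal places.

[ρ_J] n=135: ρ(B_J) = cos(π/(n+1)) = cos(π/136) = 0.999733.
√(1−ρ_J²) = |sin(π/136)| = 0.0230979
Young: ω* = 2/(1+√(1−ρ_J²)) = 2/(1+0.0230979) = 2/1.0230979 = 1.954847.
and ρ(B_{ω*}) = 1.954847 − 1 = 0.954847.

ω* = 1.954847, ρ_SOR = 0.954847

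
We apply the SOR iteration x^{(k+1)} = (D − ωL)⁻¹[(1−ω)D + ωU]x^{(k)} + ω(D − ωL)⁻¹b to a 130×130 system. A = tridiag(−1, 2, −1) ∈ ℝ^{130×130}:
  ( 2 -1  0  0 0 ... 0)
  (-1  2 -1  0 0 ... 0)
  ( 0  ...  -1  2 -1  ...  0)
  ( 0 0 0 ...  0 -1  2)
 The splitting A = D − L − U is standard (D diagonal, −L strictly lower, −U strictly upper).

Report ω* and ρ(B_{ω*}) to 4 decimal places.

spectrum of D⁻¹(L+U) = {cos(kπ/131) : 1≤k≤130}; ρ_J = cos(π/131) = 0.9997.
1 − cos²(π/131) = sin²(π/131) ⇒ √(1−ρ_J²) = sin(π/131) = 0.02398.
[ω*] 2 ÷ (1 + 0.02398) = 2 ÷ 1.02398 = 1.9532.
ρ_SOR = ω* − 1 = 1.9532 − 1 = 0.9532.

ω* = 1.9532, ρ_SOR = 0.9532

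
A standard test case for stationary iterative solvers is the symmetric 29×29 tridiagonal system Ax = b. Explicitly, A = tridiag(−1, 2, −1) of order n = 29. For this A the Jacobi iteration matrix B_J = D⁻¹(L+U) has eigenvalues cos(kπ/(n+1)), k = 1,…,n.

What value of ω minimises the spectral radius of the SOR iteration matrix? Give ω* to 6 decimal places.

n=29: λ(B_J) = 1 − λ(A)/2 = cos(kπ/30); k=1 gives ρ_J = 0.994522.
√(1−ρ_J²) simplifies to sin(π/30) = 0.1045285.
Then 2/(1+√(1−ρ_J²)) = 2/(1+0.1045285); ω* = 2/1.1045285 = 1.810727.
ρ(B_{ω*}) = ω*−1 = 0.810727

ω* = 1.810727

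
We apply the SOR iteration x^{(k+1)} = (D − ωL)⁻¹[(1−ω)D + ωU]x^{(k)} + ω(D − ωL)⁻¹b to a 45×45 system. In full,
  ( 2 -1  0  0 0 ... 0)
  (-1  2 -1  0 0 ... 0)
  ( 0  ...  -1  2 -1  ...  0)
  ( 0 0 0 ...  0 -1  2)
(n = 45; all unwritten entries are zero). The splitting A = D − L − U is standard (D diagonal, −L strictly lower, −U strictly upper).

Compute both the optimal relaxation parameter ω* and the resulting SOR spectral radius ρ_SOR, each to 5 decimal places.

ω* = 1.87223, ρ_SOR = 0.87223

n=45: λ(B_J) = 1 − λ(A)/2 = cos(kπ/46); k=1 gives ρ_J = 0.99767.
√(1−ρ_J²) simplifies to sin(π/46) = 0.068242.
Then 2/(1+√(1−ρ_J²)) = 2/(1+0.068242); ω* = 2/1.068242 = 1.87223.
and ρ(B_{ω*}) = 1.87223 − 1 = 0.87223.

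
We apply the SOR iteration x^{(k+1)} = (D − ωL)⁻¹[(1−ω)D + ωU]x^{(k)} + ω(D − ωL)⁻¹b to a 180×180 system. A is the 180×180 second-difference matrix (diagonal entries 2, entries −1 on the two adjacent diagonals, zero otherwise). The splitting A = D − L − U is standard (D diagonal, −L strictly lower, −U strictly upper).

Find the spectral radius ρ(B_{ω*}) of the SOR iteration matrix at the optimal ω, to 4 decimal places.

With n=180, ρ(Jacobi) = cos(π/181) = 0.9998.
√(1 − cos²(π/181)) = sin(π/181) ≈ 0.01736.
Young: ω* = 2/(1+√(1−ρ_J²)) = 2/(1+0.01736) = 2/1.01736 = 1.9659.
and ρ(B_{ω*}) = 1.9659 − 1 = 0.9659.

ρ_SOR = 0.9659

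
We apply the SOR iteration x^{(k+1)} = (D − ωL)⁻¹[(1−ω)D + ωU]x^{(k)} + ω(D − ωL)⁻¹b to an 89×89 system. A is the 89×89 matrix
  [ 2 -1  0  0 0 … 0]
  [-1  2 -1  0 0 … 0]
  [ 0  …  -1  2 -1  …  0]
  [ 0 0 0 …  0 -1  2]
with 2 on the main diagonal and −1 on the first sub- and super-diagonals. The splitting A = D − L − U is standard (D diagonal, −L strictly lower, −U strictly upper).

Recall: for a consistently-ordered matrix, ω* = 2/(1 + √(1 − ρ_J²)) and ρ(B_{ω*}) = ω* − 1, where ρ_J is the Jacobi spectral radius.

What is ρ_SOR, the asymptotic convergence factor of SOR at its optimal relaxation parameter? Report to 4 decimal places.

½·tridiag(1,0,1) at n=89: λ_k = cos(kπ/90); max |λ| at k=1 ⇒ ρ_J = cos(π/90) ≈ 0.9994.
1 − cos²(π/90) = sin²(π/90) ⇒ √(1−ρ_J²) = sin(π/90) = 0.03490.
ω* = 2 / (1 + 0.03490) = 2 / 1.03490 ≈ 1.9326.
At ω = 1.9326 every |λ(B_ω)| = ω−1, so ρ_SOR = 0.9326.

ρ_SOR = 0.9326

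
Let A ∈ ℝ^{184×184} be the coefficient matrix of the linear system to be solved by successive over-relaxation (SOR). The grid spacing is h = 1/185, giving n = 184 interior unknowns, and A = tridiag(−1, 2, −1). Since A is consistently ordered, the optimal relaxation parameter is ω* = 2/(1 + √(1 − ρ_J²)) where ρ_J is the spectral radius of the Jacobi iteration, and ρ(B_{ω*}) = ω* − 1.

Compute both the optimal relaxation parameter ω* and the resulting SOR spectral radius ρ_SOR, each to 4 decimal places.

[ρ_J] n=184: ρ(B_J) = cos(π/(n+1)) = cos(π/185) = 0.9999.
√(1 − cos²(π/185)) = sin(π/185) ≈ 0.01698.
ω* = 2 / (1 + 0.01698) = 2 / 1.01698 ≈ 1.9666.
ρ_SOR = ω* − 1 = 1.9666 − 1 = 0.9666.

ω* = 1.9666, ρ_SOR = 0.9666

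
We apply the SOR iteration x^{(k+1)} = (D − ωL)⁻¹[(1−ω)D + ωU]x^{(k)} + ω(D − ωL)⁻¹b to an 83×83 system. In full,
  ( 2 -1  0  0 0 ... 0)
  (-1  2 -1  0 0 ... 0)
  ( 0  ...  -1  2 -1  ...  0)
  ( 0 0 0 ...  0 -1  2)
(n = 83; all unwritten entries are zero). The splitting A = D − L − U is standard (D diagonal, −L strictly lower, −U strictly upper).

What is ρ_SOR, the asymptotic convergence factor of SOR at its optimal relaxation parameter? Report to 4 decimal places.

ρ_SOR = 0.9279

½·tridiag(1,0,1) at n=83: λ_k = cos(kπ/84); max |λ| at k=1 ⇒ ρ_J = cos(π/84) ≈ 0.9993.
√(1−ρ_J²) = |sin(π/84)| = 0.03739
Young: ω* = 2/(1+√(1−ρ_J²)) = 2/(1+0.03739) = 2/1.03739 = 1.9279.
ρ(B_{ω*}) = ω*−1 = 0.9279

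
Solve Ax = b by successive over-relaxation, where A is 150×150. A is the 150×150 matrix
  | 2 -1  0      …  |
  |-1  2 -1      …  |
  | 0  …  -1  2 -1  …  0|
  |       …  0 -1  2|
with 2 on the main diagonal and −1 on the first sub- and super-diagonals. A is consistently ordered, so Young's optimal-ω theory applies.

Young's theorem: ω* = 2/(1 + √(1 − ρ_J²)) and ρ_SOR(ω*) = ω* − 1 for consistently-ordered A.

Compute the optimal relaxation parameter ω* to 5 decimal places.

n=150: λ(B_J) = 1 − λ(A)/2 = cos(kπ/151); k=1 gives ρ_J = 0.99978.
root = sin(π/151) = 0.020804  (since 1−cos² = sin²).
ω* = 2 / (1 + 0.020804) = 2 / 1.020804 ≈ 1.95924.
[ρ_SOR] ω* − 1 = 0.95924.

ω* = 1.95924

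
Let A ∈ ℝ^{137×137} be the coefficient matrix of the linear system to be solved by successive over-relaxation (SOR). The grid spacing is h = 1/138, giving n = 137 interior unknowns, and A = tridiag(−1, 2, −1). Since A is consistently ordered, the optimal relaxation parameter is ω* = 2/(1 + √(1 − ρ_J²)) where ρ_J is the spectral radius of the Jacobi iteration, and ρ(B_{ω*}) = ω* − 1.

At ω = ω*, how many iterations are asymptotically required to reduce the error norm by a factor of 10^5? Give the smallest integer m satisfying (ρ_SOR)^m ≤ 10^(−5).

m = 253

n=137: λ(B_J) = 1 − λ(A)/2 = cos(kπ/138); k=1 gives ρ_J = 0.9997409.
root = sin(π/138) = 0.0227632  (since 1−cos² = sin²).
So ω* = 2/1.0227632 = 1.9554869 (Young).
ρ_SOR = ω* − 1 ≈ 0.9554869.
Need (0.9554869)^m ≤ 10^(−5): m ≥ 5·ln10/|ln 0.9554869| = 11.5129/0.0455342 = 252.841 ⇒ m = 253.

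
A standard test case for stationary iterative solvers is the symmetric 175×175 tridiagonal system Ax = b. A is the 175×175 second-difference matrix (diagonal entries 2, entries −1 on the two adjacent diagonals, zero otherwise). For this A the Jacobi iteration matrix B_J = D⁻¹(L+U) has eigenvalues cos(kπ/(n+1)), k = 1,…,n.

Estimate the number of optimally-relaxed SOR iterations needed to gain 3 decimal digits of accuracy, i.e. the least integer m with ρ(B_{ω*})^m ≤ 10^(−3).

m = 194

[ρ_J] n=175: ρ(B_J) = cos(π/(n+1)) = cos(π/176) = 0.9998407.
1 − cos²(π/176) = sin²(π/176) ⇒ √(1−ρ_J²) = sin(π/176) = 0.0178490.
[ω*] 2 ÷ (1 + 0.0178490) = 2 ÷ 1.0178490 = 1.9649280.
and ρ(B_{ω*}) = 1.9649280 − 1 = 0.9649280.
3·ln10 = 6.90776; −ln(0.9649280) = 0.0357018; m = ⌈6.90776/0.0357018⌉ = ⌈193.485⌉ = 194.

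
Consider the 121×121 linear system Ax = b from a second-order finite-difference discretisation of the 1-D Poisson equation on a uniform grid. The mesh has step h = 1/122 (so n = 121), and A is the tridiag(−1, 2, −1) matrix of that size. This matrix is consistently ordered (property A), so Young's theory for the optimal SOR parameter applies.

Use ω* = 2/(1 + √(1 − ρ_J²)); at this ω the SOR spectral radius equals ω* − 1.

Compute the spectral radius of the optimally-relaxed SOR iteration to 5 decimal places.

[ρ_J] n=121: ρ(B_J) = cos(π/(n+1)) = cos(π/122) = 0.99967.
√(1−ρ_J²) simplifies to sin(π/122) = 0.025748.
So ω* = 2/1.025748 = 1.94980 (Young).
ρ_SOR = ω* − 1 ≈ 0.94980.

ρ_SOR = 0.94980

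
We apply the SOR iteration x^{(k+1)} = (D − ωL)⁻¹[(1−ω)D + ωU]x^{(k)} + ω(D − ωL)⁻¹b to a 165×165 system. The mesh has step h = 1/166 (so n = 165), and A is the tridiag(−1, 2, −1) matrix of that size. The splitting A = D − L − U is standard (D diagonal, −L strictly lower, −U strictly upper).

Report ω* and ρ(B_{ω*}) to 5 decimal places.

With n=165, ρ(Jacobi) = cos(π/166) = 0.99982.
root = sin(π/166) = 0.018924  (since 1−cos² = sin²).
[ω*] 2 ÷ (1 + 0.018924) = 2 ÷ 1.018924 = 1.96285.
ρ_SOR = ω* − 1 ≈ 0.96285.

ω* = 1.96285, ρ_SOR = 0.96285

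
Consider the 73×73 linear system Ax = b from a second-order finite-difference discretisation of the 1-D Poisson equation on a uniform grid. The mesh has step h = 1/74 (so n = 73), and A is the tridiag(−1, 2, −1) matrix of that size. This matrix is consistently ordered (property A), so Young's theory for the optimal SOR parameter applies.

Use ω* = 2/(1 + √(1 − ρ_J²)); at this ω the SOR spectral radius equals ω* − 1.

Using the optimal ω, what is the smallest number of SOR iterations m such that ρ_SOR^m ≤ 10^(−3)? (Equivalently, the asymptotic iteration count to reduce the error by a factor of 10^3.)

[ρ_J] n=73: ρ(B_J) = cos(π/(n+1)) = cos(π/74) = 0.9990990.
root = sin(π/74) = 0.0424412  (since 1−cos² = sin²).
ω* = 2 / (1 + 0.0424412) = 2 / 1.0424412 ≈ 1.9185734.
Hence ρ(B_{ω*}) = 1.9185734 − 1 = 0.9185734.
ρ_SOR^m ≤ 10^(−3) ⇔ m ≥ 3·ln10/(−ln 0.9185734) = 6.90776/0.0849335 = 81.331; m = ⌈81.331⌉ = 82.

m = 82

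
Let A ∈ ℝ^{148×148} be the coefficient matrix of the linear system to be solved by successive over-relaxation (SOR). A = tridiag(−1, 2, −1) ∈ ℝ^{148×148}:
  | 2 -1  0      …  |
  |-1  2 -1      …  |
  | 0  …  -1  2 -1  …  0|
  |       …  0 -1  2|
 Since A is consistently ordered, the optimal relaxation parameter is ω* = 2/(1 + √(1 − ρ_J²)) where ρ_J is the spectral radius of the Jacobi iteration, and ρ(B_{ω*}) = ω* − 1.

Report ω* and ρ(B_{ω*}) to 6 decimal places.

ω* = 1.958705, ρ_SOR = 0.958705

ρ_J = max_k |cos(kπ/149)| = cos(π/149) = 0.999778
root = sin(π/149) = 0.0210830  (since 1−cos² = sin²).
Then 2/(1+√(1−ρ_J²)) = 2/(1+0.0210830); ω* = 2/1.0210830 = 1.958705.
At ω = 1.958705 every |λ(B_ω)| = ω−1, so ρ_SOR = 0.958705.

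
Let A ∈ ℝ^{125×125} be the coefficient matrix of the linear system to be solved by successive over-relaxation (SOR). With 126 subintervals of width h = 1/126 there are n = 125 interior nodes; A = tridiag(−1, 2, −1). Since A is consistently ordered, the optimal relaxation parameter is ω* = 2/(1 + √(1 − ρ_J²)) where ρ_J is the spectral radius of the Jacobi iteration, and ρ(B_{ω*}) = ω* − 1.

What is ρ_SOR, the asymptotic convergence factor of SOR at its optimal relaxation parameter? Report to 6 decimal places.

ρ_SOR = 0.951351

½·tridiag(1,0,1) at n=125: λ_k = cos(kπ/126); max |λ| at k=1 ⇒ ρ_J = cos(π/126) ≈ 0.999689.
√(1−ρ_J²) simplifies to sin(π/126) = 0.0249307.
ω* = 2/(1 + 0.0249307) = 2/1.0249307 = 1.951351.
ρ_SOR = ω* − 1 ≈ 0.951351.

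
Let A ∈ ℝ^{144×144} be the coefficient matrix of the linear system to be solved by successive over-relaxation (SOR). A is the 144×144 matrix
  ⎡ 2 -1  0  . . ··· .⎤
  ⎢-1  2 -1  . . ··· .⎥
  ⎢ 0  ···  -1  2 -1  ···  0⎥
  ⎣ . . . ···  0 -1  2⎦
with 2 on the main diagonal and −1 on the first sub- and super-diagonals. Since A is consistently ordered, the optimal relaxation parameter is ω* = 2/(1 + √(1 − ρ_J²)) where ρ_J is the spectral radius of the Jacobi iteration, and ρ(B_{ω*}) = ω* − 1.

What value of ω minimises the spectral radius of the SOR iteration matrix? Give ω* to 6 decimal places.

n=144: λ(B_J) = 1 − λ(A)/2 = cos(kπ/145); k=1 gives ρ_J = 0.999765.
√(1−ρ_J²) = |sin(π/145)| = 0.0216645
[ω*] 2 ÷ (1 + 0.0216645) = 2 ÷ 1.0216645 = 1.957590.
and ρ(B_{ω*}) = 1.957590 − 1 = 0.957590.

ω* = 1.957590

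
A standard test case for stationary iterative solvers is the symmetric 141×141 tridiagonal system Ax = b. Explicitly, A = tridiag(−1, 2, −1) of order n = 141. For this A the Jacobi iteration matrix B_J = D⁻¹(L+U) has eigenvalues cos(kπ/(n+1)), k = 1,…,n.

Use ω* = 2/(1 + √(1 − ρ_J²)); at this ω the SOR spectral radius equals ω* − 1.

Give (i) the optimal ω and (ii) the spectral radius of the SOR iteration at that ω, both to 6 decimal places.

ρ_J = max_k |cos(kπ/142)| = cos(π/142) = 0.999755
1 − cos²(π/142) = sin²(π/142) ⇒ √(1−ρ_J²) = sin(π/142) = 0.0221221.
ω* = 2/(1 + 0.0221221) = 2/1.0221221 = 1.956713.
and ρ(B_{ω*}) = 1.956713 − 1 = 0.956713.

ω* = 1.956713, ρ_SOR = 0.956713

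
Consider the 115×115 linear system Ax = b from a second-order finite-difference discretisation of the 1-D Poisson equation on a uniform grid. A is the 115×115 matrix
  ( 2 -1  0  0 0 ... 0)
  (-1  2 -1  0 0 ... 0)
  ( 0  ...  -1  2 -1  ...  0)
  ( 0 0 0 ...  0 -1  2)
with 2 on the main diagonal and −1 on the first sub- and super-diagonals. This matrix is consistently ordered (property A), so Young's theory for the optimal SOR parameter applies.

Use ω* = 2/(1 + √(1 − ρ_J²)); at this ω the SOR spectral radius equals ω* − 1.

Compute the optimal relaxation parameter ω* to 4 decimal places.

ω* = 1.9473

ρ_J = max_k |cos(kπ/116)| = cos(π/116) = 0.9996
√(1−ρ_J²) simplifies to sin(π/116) = 0.02708.
ω* = 2 / (1 + 0.02708) = 2 / 1.02708 ≈ 1.9473.
ρ_SOR = ω* − 1 = 1.9473 − 1 = 0.9473.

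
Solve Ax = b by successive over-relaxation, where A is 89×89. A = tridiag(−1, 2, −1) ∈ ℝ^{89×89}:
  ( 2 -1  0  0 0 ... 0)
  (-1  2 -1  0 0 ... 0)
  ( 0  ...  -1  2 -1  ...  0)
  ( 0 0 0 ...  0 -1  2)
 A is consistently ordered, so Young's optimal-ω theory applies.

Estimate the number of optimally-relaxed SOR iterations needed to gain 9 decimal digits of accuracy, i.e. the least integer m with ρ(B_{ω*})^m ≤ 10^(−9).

m = 297

With n=89, ρ(Jacobi) = cos(π/90) = 0.9993908.
√(1−ρ_J²) = |sin(π/90)| = 0.0348995
Then 2/(1+√(1−ρ_J²)) = 2/(1+0.0348995); ω* = 2/1.0348995 = 1.9325548.
ρ_SOR = ω* − 1 = 1.9325548 − 1 = 0.9325548.
ρ_SOR^m ≤ 10^(−9) ⇔ m ≥ 9·ln10/(−ln 0.9325548) = 20.7233/0.0698274 = 296.779; m = ⌈296.779⌉ = 297.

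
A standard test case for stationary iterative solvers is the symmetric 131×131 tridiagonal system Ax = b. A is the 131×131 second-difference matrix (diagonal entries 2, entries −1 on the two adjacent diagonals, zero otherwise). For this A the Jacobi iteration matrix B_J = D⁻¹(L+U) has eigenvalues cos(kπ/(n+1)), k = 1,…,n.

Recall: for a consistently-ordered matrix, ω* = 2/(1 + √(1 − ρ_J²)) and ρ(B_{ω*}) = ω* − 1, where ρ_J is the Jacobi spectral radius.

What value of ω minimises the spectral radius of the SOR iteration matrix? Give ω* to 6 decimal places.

spectrum of D⁻¹(L+U) = {cos(kπ/132) : 1≤k≤131}; ρ_J = cos(π/132) = 0.999717.
root = sin(π/132) = 0.0237977  (since 1−cos² = sin²).
Young: ω* = 2/(1+√(1−ρ_J²)) = 2/(1+0.0237977) = 2/1.0237977 = 1.953511.
ρ(B_{ω*}) = ω*−1 = 0.953511

ω* = 1.953511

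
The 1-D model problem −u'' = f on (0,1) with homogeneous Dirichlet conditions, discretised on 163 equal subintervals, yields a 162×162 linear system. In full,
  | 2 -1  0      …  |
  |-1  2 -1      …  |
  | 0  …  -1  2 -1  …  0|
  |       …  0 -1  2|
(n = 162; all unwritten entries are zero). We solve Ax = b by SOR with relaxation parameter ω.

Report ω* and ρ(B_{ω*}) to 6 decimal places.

ω* = 1.962184, ρ_SOR = 0.962184

B_J for the 162×162 system has eigenvalues cos(kπ/163); ρ_J = cos(π/163) = 0.999814.
root = sin(π/163) = 0.0192724  (since 1−cos² = sin²).
ω* = 2/(1+0.0192724) = 1.962184
Hence ρ(B_{ω*}) = 1.962184 − 1 = 0.962184.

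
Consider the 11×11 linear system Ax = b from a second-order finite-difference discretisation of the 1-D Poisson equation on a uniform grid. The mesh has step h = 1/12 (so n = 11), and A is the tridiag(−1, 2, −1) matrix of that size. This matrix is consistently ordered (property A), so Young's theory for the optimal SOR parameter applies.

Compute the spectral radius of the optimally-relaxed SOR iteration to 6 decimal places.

[ρ_J] n=11: ρ(B_J) = cos(π/(n+1)) = cos(π/12) = 0.965926.
√(1 − cos²(π/12)) = sin(π/12) ≈ 0.2588190.
Young: ω* = 2/(1+√(1−ρ_J²)) = 2/(1+0.2588190) = 2/1.2588190 = 1.588791.
Hence ρ(B_{ω*}) = 1.588791 − 1 = 0.588791.

ρ_SOR = 0.588791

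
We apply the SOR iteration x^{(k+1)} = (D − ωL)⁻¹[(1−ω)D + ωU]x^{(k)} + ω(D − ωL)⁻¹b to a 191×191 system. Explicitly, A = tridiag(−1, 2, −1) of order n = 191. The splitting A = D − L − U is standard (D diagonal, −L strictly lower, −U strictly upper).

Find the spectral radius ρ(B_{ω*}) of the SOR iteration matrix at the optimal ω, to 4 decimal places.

ρ_J = max_k |cos(kπ/192)| = cos(π/192) = 0.9999
root = sin(π/192) = 0.01636  (since 1−cos² = sin²).
[ω*] 2 ÷ (1 + 0.01636) = 2 ÷ 1.01636 = 1.9678.
ρ_SOR = ω* − 1 = 1.9678 − 1 = 0.9678.

ρ_SOR = 0.9678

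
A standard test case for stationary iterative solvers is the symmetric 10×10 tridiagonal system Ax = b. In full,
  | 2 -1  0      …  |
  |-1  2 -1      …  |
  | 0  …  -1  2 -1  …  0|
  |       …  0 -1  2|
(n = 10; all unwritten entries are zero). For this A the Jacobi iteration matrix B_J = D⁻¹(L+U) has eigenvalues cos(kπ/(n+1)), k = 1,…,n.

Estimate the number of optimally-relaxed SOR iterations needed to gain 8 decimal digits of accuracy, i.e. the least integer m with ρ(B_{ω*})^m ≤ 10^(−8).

½·tridiag(1,0,1) at n=10: λ_k = cos(kπ/11); max |λ| at k=1 ⇒ ρ_J = cos(π/11) ≈ 0.9594930.
root = sin(π/11) = 0.2817326  (since 1−cos² = sin²).
Then 2/(1+√(1−ρ_J²)) = 2/(1+0.2817326); ω* = 2/1.2817326 = 1.5603879.
and ρ(B_{ω*}) = 1.5603879 − 1 = 0.5603879.
Need (0.5603879)^m ≤ 10^(−8): m ≥ 8·ln10/|ln 0.5603879| = 18.4207/0.579126 = 31.808 ⇒ m = 32.

m = 32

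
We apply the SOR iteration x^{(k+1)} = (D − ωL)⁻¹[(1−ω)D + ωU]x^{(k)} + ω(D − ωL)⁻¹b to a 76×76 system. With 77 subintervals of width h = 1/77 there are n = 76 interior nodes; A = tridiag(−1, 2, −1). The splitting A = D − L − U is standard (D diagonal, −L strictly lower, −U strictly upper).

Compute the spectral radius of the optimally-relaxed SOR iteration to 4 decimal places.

ρ_SOR = 0.9216

½·tridiag(1,0,1) at n=76: λ_k = cos(kπ/77); max |λ| at k=1 ⇒ ρ_J = cos(π/77) ≈ 0.9992.
root = sin(π/77) = 0.04079  (since 1−cos² = sin²).
ω* = 2/(1+0.04079) = 1.9216
ρ_SOR = ω* − 1 = 1.9216 − 1 = 0.9216.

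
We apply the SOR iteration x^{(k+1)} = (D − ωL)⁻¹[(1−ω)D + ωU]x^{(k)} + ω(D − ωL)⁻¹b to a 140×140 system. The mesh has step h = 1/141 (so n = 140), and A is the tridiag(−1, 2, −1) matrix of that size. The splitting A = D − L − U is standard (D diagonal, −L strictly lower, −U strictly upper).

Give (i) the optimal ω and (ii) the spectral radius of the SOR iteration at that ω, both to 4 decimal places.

ω* = 1.9564, ρ_SOR = 0.9564

n=140: λ(B_J) = 1 − λ(A)/2 = cos(kπ/141); k=1 gives ρ_J = 0.9998.
1 − cos²(π/141) = sin²(π/141) ⇒ √(1−ρ_J²) = sin(π/141) = 0.02228.
ω* = 2 / (1 + 0.02228) = 2 / 1.02228 ≈ 1.9564.
At ω = 1.9564 every |λ(B_ω)| = ω−1, so ρ_SOR = 0.9564.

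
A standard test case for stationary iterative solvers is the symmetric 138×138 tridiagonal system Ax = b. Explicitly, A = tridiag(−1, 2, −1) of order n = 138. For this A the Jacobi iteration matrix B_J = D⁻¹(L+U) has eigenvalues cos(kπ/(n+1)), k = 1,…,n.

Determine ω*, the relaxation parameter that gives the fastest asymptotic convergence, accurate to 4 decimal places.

spectrum of D⁻¹(L+U) = {cos(kπ/139) : 1≤k≤138}; ρ_J = cos(π/139) = 0.9997.
√(1 − cos²(π/139)) = sin(π/139) ≈ 0.02260.
ω* = 2 / (1 + 0.02260) = 2 / 1.02260 ≈ 1.9558.
At ω = 1.9558 every |λ(B_ω)| = ω−1, so ρ_SOR = 0.9558.

ω* = 1.9558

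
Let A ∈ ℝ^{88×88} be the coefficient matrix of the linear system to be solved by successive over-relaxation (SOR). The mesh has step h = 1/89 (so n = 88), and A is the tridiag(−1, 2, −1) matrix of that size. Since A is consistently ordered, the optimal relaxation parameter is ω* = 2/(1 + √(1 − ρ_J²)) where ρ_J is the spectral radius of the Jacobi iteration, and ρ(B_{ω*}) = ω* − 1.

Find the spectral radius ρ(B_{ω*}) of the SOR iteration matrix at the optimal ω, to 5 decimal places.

spectrum of D⁻¹(L+U) = {cos(kπ/89) : 1≤k≤88}; ρ_J = cos(π/89) = 0.99938.
√(1−ρ_J²) simplifies to sin(π/89) = 0.035291.
ω* = 2/(1 + 0.035291) = 2/1.035291 = 1.93182.
At ω = 1.93182 every |λ(B_ω)| = ω−1, so ρ_SOR = 0.93182.

ρ_SOR = 0.93182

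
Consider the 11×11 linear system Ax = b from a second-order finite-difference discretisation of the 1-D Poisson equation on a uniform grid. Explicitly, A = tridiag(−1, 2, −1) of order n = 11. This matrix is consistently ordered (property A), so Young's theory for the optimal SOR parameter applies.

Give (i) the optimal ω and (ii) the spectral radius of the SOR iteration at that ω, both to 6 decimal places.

ρ_J = max_k |cos(kπ/12)| = cos(π/12) = 0.965926
1 − cos²(π/12) = sin²(π/12) ⇒ √(1−ρ_J²) = sin(π/12) = 0.2588190.
Then 2/(1+√(1−ρ_J²)) = 2/(1+0.2588190); ω* = 2/1.2588190 = 1.588791.
ρ_SOR = ω* − 1 ≈ 0.588791.

ω* = 1.588791, ρ_SOR = 0.588791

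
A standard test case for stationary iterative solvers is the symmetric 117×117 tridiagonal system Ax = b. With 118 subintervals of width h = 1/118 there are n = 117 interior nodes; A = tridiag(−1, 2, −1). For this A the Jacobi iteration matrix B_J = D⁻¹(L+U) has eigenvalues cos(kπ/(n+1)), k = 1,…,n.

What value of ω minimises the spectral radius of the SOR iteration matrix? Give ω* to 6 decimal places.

With n=117, ρ(Jacobi) = cos(π/118) = 0.999646.
√(1−ρ_J²) = |sin(π/118)| = 0.0266205
Then 2/(1+√(1−ρ_J²)) = 2/(1+0.0266205); ω* = 2/1.0266205 = 1.948140.
Hence ρ(B_{ω*}) = 1.948140 − 1 = 0.948140.

ω* = 1.948140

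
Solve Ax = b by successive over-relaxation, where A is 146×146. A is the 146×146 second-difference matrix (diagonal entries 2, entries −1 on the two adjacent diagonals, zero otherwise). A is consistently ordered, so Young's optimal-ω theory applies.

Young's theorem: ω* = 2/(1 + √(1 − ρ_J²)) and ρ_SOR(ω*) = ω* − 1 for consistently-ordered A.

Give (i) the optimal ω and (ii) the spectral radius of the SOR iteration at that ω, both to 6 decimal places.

[ρ_J] n=146: ρ(B_J) = cos(π/(n+1)) = cos(π/147) = 0.999772.
1 − cos²(π/147) = sin²(π/147) ⇒ √(1−ρ_J²) = sin(π/147) = 0.0213698.
Young: ω* = 2/(1+√(1−ρ_J²)) = 2/(1+0.0213698) = 2/1.0213698 = 1.958155.
ρ_SOR = ω* − 1 = 1.958155 − 1 = 0.958155.

ω* = 1.958155, ρ_SOR = 0.958155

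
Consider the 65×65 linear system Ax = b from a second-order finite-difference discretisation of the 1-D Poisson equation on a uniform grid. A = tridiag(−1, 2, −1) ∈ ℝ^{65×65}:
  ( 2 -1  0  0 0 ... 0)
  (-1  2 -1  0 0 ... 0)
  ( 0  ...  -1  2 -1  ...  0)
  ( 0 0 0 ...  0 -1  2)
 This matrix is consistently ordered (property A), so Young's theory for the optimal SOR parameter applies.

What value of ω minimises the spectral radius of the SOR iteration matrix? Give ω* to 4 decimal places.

ω* = 1.9092

With n=65, ρ(Jacobi) = cos(π/66) = 0.9989.
√(1−ρ_J²) = |sin(π/66)| = 0.04758
ω* = 2/(1+0.04758) = 1.9092
ρ_SOR = ω* − 1 = 1.9092 − 1 = 0.9092.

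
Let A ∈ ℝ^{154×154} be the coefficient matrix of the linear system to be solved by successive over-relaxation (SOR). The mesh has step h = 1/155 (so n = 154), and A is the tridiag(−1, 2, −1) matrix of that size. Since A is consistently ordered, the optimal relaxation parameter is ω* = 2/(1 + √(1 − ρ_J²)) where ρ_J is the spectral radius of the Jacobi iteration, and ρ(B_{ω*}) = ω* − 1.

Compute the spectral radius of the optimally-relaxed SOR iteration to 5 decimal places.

n=154: λ(B_J) = 1 − λ(A)/2 = cos(kπ/155); k=1 gives ρ_J = 0.99979.
√(1 − cos²(π/155)) = sin(π/155) ≈ 0.020267.
ω* = 2/(1 + 0.020267) = 2/1.020267 = 1.96027.
ρ(B_{ω*}) = ω*−1 = 0.96027

ρ_SOR = 0.96027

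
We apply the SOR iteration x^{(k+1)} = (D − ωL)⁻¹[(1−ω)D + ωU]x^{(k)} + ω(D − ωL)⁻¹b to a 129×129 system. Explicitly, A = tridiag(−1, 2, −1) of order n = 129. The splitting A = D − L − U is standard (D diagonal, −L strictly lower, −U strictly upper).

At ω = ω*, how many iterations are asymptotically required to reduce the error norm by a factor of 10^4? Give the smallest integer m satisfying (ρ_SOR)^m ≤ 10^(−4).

m = 191

½·tridiag(1,0,1) at n=129: λ_k = cos(kπ/130); max |λ| at k=1 ⇒ ρ_J = cos(π/130) ≈ 0.9997080.
√(1 − cos²(π/130)) = sin(π/130) ≈ 0.0241637.
[ω*] 2 ÷ (1 + 0.0241637) = 2 ÷ 1.0241637 = 1.9528128.
Hence ρ(B_{ω*}) = 1.9528128 − 1 = 0.9528128.
4·ln10 = 9.21034; −ln(0.9528128) = 0.0483368; m = ⌈9.21034/0.0483368⌉ = ⌈190.545⌉ = 191.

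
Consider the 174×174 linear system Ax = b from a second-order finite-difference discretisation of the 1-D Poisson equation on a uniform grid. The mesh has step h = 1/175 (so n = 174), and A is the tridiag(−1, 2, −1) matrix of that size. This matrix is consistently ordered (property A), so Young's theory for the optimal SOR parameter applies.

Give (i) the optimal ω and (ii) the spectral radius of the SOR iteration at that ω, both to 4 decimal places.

ω* = 1.9647, ρ_SOR = 0.9647

½·tridiag(1,0,1) at n=174: λ_k = cos(kπ/175); max |λ| at k=1 ⇒ ρ_J = cos(π/175) ≈ 0.9998.
√(1 − cos²(π/175)) = sin(π/175) ≈ 0.01795.
ω* = 2 / (1 + 0.01795) = 2 / 1.01795 ≈ 1.9647.
and ρ(B_{ω*}) = 1.9647 − 1 = 0.9647.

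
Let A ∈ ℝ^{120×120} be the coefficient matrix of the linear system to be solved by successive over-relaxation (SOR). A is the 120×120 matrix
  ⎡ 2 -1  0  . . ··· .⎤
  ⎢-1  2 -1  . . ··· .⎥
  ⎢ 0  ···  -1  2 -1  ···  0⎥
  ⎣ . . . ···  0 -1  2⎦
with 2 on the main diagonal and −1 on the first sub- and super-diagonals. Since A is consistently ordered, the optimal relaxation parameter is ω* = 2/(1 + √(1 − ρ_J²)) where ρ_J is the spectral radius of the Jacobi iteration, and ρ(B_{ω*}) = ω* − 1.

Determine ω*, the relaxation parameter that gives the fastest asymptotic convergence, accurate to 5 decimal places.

ρ_J = max_k |cos(kπ/121)| = cos(π/121) = 0.99966
root = sin(π/121) = 0.025961  (since 1−cos² = sin²).
Then 2/(1+√(1−ρ_J²)) = 2/(1+0.025961); ω* = 2/1.025961 = 1.94939.
ρ_SOR = ω* − 1 = 1.94939 − 1 = 0.94939.

ω* = 1.94939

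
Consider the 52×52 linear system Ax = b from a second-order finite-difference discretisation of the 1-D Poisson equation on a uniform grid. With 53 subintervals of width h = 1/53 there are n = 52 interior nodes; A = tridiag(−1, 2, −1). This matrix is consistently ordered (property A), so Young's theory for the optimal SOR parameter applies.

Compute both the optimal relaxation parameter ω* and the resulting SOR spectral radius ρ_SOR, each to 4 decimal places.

ω* = 1.8881, ρ_SOR = 0.8881

With n=52, ρ(Jacobi) = cos(π/53) = 0.9982.
√(1−ρ_J²) simplifies to sin(π/53) = 0.05924.
Young: ω* = 2/(1+√(1−ρ_J²)) = 2/(1+0.05924) = 2/1.05924 = 1.8881.
ρ(B_{ω*}) = ω*−1 = 0.8881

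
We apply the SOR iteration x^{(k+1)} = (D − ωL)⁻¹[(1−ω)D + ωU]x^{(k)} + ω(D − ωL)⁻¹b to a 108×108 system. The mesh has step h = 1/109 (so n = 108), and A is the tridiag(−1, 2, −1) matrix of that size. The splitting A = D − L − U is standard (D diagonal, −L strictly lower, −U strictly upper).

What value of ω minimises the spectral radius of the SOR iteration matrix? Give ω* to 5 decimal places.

½·tridiag(1,0,1) at n=108: λ_k = cos(kπ/109); max |λ| at k=1 ⇒ ρ_J = cos(π/109) ≈ 0.99958.
√(1−ρ_J²) simplifies to sin(π/109) = 0.028818.
ω* = 2/(1+0.028818) = 1.94398
[ρ_SOR] ω* − 1 = 0.94398.

ω* = 1.94398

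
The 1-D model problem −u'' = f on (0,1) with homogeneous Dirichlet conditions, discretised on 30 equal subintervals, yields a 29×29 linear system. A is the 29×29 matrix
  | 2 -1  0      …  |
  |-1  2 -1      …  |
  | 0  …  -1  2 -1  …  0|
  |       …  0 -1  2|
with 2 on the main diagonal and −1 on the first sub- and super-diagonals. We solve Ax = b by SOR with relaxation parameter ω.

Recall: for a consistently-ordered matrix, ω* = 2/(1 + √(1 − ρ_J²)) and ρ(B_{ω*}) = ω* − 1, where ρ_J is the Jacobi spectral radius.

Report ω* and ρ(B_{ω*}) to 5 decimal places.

ω* = 1.81073, ρ_SOR = 0.81073

½·tridiag(1,0,1) at n=29: λ_k = cos(kπ/30); max |λ| at k=1 ⇒ ρ_J = cos(π/30) ≈ 0.99452.
√(1−ρ_J²) = |sin(π/30)| = 0.104528
ω* = 2/(1+0.104528) = 1.81073
At ω = 1.81073 every |λ(B_ω)| = ω−1, so ρ_SOR = 0.81073.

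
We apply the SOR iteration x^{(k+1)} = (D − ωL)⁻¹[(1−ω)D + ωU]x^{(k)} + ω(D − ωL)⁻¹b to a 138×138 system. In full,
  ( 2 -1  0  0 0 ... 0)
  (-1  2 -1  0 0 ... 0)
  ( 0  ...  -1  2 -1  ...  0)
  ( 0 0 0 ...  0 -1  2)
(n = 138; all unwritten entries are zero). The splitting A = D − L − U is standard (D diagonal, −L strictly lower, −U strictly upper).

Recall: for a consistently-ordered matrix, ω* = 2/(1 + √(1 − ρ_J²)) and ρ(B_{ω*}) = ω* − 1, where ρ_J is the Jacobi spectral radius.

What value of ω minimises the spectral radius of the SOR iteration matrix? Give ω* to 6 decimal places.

ω* = 1.955800

B_J for the 138×138 system has eigenvalues cos(kπ/139); ρ_J = cos(π/139) = 0.999745.
√(1−ρ_J²) = |sin(π/139)| = 0.0225995
ω* = 2/(1+0.0225995) = 1.955800
and ρ(B_{ω*}) = 1.955800 − 1 = 0.955800.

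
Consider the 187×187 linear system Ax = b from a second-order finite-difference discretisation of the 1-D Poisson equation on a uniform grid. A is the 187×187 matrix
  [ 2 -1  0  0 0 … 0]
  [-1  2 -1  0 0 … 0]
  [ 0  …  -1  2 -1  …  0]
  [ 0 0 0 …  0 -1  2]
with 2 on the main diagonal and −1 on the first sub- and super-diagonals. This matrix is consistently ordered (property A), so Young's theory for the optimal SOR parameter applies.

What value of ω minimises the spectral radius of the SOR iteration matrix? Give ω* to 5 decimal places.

spectrum of D⁻¹(L+U) = {cos(kπ/188) : 1≤k≤187}; ρ_J = cos(π/188) = 0.99986.
root = sin(π/188) = 0.016710  (since 1−cos² = sin²).
ω* = 2/(1 + 0.016710) = 2/1.016710 = 1.96713.
[ρ_SOR] ω* − 1 = 0.96713.

ω* = 1.96713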